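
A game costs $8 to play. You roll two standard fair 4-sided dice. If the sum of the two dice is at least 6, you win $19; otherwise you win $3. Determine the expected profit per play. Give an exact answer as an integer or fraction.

E[payout] = (5/8)·3 + (3/8)·19 = 9
Expected profit = 9 − 8 = 1

$1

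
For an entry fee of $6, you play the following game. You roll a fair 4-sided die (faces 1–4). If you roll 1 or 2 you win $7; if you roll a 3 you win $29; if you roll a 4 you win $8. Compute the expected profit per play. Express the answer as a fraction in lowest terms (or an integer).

E[payout] = (1/2)·7 + (1/4)·8 + (1/4)·29 = 51/4
Expected profit = 51/4 − 6 = 27/4

27/4 dollars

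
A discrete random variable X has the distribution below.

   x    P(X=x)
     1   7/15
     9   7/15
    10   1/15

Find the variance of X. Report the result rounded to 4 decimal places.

E[X] = (7/15)·1 + (7/15)·9 + (1/15)·10 = 16/3
E[X²] = (7/15)·1 + (7/15)·81 + (1/15)·100 = 674/15
Var(X) = 674/15 − (16/3)² = 742/45 ≈ 16.4889

16.4889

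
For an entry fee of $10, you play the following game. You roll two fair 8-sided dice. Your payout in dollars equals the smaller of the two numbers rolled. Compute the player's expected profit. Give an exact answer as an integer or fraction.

Distribution of the smaller of the two numbers rolled: 1 w.p. 15/64, 2 w.p. 13/64, 3 w.p. 11/64, 4 w.p. 9/64, 5 w.p. 7/64, 6 w.p. 5/64, …
E[payout] = (15/64)·1 + (13/64)·2 + (11/64)·3 + (9/64)·4 + (7/64)·5 + (5/64)·6 + (3/64)·7 + (1/64)·8 = 51/16
Expected profit = 51/16 − 10 = -109/16

-109/16 dollars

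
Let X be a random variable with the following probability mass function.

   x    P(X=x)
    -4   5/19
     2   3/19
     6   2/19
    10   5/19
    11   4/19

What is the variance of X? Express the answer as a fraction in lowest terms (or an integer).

13348/361

E[X] = (5/19)·(-4) + (3/19)·2 + (2/19)·6 + (5/19)·10 + (4/19)·11 = 92/19
E[X²] = (5/19)·16 + (3/19)·4 + (2/19)·36 + (5/19)·100 + (4/19)·121 = 1148/19
Var(X) = 1148/19 − (92/19)² = 13348/361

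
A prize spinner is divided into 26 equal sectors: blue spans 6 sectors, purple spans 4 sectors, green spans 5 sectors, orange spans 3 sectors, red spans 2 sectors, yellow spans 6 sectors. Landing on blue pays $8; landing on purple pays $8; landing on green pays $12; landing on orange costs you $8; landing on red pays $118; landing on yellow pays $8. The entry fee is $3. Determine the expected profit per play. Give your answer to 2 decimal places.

$12.38

E[payout] = (6/26)·8 + (4/26)·8 + (5/26)·12 + (3/26)·(-8) + (2/26)·118 + (6/26)·8 = 200/13
Expected profit = 200/13 − 3 = 161/13 ≈ $12.38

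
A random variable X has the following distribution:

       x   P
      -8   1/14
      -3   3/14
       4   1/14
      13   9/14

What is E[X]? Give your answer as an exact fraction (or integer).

52/7

E[X] = (1/14)·(-8) + (3/14)·(-3) + (1/14)·4 + (9/14)·13
     = 52/7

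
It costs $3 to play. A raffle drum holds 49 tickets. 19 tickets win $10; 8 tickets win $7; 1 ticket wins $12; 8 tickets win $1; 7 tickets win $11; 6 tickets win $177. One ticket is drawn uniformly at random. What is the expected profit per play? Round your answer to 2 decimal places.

E[payout] = (19/49)·10 + (8/49)·7 + (1/49)·12 + (8/49)·1 + (7/49)·11 + (6/49)·177 = 1405/49
Expected profit = 1405/49 − 3 = 1258/49 ≈ $25.67

$25.67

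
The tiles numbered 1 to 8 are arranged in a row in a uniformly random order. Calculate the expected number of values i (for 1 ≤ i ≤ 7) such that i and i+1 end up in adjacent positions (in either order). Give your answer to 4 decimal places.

1.7500

For each i ∈ {1,…,7}, let Xᵢ = 1 if i and i+1 are adjacent. P(Xᵢ=1) = 2·(8−1)!/8! = 2/8.
By linearity, E[ΣXᵢ] = (7)·(2/8) = 7/4.
≈ 1.7500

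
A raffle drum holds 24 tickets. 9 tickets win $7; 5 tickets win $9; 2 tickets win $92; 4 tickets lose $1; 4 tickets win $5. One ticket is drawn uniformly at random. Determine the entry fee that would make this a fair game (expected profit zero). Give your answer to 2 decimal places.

$12.83

E[payout] = (9/24)·7 + (5/24)·9 + (2/24)·92 + (4/24)·(-1) + (4/24)·5 = 77/6
Fair fee = E[payout] = 77/6 ≈ $12.83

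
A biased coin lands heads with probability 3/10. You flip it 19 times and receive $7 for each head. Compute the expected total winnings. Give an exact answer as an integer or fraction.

E[#heads] = 19·3/10 = 57/10 (linearity over flips).
E[winnings] = 7·57/10 = 399/10.

399/10 dollars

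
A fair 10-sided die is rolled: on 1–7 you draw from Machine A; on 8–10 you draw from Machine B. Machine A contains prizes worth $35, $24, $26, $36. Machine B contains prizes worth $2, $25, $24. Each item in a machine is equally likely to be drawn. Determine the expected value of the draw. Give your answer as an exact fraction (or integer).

1051/40 dollars

E[X | Machine A] = (35 + 24 + 26 + 36)/4 = 121/4
E[X | Machine B] = (2 + 25 + 24)/3 = 17
E[X] = (7/10)·121/4 + (3/10)·17 = 1051/40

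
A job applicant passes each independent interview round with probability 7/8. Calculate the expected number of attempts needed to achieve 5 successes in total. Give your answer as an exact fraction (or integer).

40/7

By linearity (sum of 5 independent geometric waits), E[trials] = 5/p = 5/(7/8) = 40/7.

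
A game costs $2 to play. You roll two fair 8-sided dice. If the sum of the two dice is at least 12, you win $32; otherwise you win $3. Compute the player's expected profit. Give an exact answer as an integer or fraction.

E[payout] = (49/64)·3 + (15/64)·32 = 627/64
Expected profit = 627/64 − 2 = 499/64

499/64 dollars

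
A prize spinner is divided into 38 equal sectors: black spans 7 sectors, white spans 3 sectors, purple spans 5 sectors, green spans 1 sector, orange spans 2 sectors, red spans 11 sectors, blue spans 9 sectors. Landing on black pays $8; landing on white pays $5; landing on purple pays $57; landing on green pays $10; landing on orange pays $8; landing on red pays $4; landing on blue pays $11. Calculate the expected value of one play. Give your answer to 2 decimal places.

$13.82

E[payout] = (7/38)·8 + (3/38)·5 + (5/38)·57 + (1/38)·10 + (2/38)·8 + (11/38)·4 + (9/38)·11 = 525/38
≈ $13.82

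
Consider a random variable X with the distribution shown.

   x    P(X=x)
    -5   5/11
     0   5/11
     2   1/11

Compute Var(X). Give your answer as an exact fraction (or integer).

E[X] = (5/11)·(-5) + (5/11)·0 + (1/11)·2 = -23/11
E[X²] = (5/11)·25 + (5/11)·0 + (1/11)·4 = 129/11
Var(X) = 129/11 − (-23/11)² = 890/121

890/121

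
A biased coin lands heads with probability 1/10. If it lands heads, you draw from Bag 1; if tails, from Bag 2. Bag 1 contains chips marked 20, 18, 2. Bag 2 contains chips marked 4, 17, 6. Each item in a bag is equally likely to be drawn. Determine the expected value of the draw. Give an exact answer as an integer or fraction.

E[X | Bag 1] = (20 + 18 + 2)/3 = 40/3
E[X | Bag 2] = (4 + 17 + 6)/3 = 9
E[X] = (1/10)·40/3 + (9/10)·9 = 283/30

283/30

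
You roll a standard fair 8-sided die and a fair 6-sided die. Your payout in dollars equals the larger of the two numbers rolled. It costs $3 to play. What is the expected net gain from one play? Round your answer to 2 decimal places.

$2.23

Distribution of the larger of the two numbers rolled: 1 w.p. 1/48, 2 w.p. 1/16, 3 w.p. 5/48, 4 w.p. 7/48, 5 w.p. 3/16, 6 w.p. 11/48, …
E[payout] = (1/48)·1 + (1/16)·2 + (5/48)·3 + (7/48)·4 + (3/16)·5 + (11/48)·6 + (1/8)·7 + (1/8)·8 = 251/48
Expected profit = 251/48 − 3 = 107/48 ≈ $2.23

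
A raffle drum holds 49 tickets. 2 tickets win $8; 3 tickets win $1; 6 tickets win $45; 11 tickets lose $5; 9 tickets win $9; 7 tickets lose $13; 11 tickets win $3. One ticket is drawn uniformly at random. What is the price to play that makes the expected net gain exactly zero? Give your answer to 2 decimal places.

E[payout] = (2/49)·8 + (3/49)·1 + (6/49)·45 + (11/49)·(-5) + (9/49)·9 + (7/49)·(-13) + (11/49)·3 = 257/49
Fair fee = E[payout] = 257/49 ≈ $5.24

$5.24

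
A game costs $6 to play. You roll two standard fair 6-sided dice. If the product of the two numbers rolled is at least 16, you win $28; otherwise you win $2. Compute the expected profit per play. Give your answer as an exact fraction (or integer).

71/18 dollars

E[payout] = (25/36)·2 + (11/36)·28 = 179/18
Expected profit = 179/18 − 6 = 71/18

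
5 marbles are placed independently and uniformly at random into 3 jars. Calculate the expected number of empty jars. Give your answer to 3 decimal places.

0.395

Let Xⱼ=1 if jar j is empty. P(Xⱼ=1) = ((3-1)/3)^5 = 32/243.
By linearity, E[#empty] = 3·32/243 = 32/81.
≈ 0.395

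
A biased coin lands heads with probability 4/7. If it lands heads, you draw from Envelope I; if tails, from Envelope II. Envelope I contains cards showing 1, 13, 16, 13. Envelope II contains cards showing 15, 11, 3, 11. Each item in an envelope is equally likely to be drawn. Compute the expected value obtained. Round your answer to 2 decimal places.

E[X | Envelope I] = (1 + 13 + 16 + 13)/4 = 43/4
E[X | Envelope II] = (15 + 11 + 3 + 11)/4 = 10
E[X] = (4/7)·43/4 + (3/7)·10 = 73/7 ≈ 10.43

10.43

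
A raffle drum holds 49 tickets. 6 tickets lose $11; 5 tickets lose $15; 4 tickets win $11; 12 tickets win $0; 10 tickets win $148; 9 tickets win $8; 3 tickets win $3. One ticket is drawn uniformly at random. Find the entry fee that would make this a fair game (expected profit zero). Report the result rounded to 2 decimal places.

E[payout] = (6/49)·(-11) + (5/49)·(-15) + (4/49)·11 + (12/49)·0 + (10/49)·148 + (9/49)·8 + (3/49)·3 = 1464/49
Fair fee = E[payout] = 1464/49 ≈ $29.88

$29.88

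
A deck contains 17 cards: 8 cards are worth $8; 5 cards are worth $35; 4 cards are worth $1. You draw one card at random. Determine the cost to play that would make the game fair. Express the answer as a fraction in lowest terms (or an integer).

E[payout] = (8/17)·8 + (5/17)·35 + (4/17)·1 = 243/17
Fair fee = E[payout] = 243/17

243/17 dollars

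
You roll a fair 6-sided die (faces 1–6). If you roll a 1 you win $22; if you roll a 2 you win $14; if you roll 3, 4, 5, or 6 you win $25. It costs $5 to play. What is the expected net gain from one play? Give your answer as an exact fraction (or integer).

E[payout] = (1/6)·14 + (1/6)·22 + (2/3)·25 = 68/3
Expected profit = 68/3 − 5 = 53/3

53/3 dollars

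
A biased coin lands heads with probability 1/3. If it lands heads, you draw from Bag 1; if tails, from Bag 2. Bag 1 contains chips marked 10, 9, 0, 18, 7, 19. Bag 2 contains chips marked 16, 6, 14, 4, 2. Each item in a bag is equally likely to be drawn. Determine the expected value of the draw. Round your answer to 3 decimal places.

E[X | Bag 1] = (10 + 9 + 0 + 18 + 7 + 19)/6 = 21/2
E[X | Bag 2] = (16 + 6 + 14 + 4 + 2)/5 = 42/5
E[X] = (1/3)·21/2 + (2/3)·42/5 = 91/10 ≈ 9.100

9.100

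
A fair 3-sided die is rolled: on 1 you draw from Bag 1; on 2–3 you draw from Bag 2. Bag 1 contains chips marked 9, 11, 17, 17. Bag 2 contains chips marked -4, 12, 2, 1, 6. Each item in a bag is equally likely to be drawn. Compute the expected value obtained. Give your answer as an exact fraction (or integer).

E[X | Bag 1] = (9 + 11 + 17 + 17)/4 = 27/2
E[X | Bag 2] = (-4 + 12 + 2 + 1 + 6)/5 = 17/5
E[X] = (1/3)·27/2 + (2/3)·17/5 = 203/30

203/30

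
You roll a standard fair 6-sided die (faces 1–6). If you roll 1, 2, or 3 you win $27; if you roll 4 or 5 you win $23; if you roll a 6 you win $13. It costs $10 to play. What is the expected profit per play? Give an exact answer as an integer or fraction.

E[payout] = (1/6)·13 + (1/3)·23 + (1/2)·27 = 70/3
Expected profit = 70/3 − 10 = 40/3

40/3 dollars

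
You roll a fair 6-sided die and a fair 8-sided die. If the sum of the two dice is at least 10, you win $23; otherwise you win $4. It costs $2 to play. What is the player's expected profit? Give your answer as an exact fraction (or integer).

127/16 dollars

E[payout] = (11/16)·4 + (5/16)·23 = 159/16
Expected profit = 159/16 − 2 = 127/16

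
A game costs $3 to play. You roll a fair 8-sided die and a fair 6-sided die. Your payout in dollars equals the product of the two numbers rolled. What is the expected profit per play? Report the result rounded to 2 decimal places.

Distribution of the product of the two numbers rolled: 1 w.p. 1/48, 2 w.p. 1/24, 3 w.p. 1/24, 4 w.p. 1/16, 5 w.p. 1/24, 6 w.p. 1/12, …
E[payout] = (1/48)·1 + (1/24)·2 + (1/24)·3 + (1/16)·4 + (1/24)·5 + (1/12)·6 + (1/48)·7 + (1/16)·8 + (1/48)·9 + (1/24)·10 + (1/12)·12 + (1/48)·14 + (1/24)·15 + (1/24)·16 + (1/24)·18 + (1/24)·20 + (1/48)·21 + (1/16)·24 + (1/48)·25 + (1/48)·28 + (1/24)·30 + (1/48)·32 + (1/48)·35 + (1/48)·36 + (1/48)·40 + (1/48)·42 + (1/48)·48 = 63/4
Expected profit = 63/4 − 3 = 51/4 ≈ $12.75

$12.75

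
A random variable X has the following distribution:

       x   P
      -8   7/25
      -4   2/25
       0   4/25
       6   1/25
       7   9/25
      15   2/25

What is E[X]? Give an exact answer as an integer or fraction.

7/5

E[X] = (7/25)·(-8) + (2/25)·(-4) + (4/25)·0 + (1/25)·6 + (9/25)·7 + (2/25)·15
     = 7/5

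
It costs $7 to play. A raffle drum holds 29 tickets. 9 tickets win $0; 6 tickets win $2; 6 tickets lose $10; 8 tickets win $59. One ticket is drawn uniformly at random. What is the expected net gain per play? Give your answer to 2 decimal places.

E[payout] = (9/29)·0 + (6/29)·2 + (6/29)·(-10) + (8/29)·59 = 424/29
Expected profit = 424/29 − 7 = 221/29 ≈ $7.62

$7.62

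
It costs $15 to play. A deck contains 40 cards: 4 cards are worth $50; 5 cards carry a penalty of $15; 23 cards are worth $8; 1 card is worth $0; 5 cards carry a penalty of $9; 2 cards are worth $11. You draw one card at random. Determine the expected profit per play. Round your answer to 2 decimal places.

E[payout] = (4/40)·50 + (5/40)·(-15) + (23/40)·8 + (1/40)·0 + (5/40)·(-9) + (2/40)·11 = 143/20
Expected profit = 143/20 − 15 = -157/20 ≈ -$7.85

-$7.85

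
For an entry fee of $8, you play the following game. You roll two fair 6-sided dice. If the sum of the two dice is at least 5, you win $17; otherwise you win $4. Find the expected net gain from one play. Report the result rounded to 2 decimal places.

$6.83

E[payout] = (1/6)·4 + (5/6)·17 = 89/6
Expected profit = 89/6 − 8 = 41/6 ≈ $6.83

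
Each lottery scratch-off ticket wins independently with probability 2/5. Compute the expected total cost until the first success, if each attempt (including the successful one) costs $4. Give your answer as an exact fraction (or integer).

$10

E[#attempts] = 1/p = 5/2; E[cost] = 4·5/2 = 10.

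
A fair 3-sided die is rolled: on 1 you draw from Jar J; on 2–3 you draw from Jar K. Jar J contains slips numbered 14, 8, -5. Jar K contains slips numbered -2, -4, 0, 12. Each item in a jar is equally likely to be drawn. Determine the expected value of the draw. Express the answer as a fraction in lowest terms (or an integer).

26/9

E[X | Jar J] = (14 + 8 − 5)/3 = 17/3
E[X | Jar K] = (-2 − 4 + 0 + 12)/4 = 3/2
E[X] = (1/3)·17/3 + (2/3)·3/2 = 26/9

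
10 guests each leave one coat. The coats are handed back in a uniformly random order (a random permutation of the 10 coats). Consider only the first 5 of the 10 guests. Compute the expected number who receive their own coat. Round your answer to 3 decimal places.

Let Xᵢ = 1 if person i gets their own coat. For each i, P(Xᵢ=1) = 1/10.
By linearity of expectation, E[X₁+…+X_5] = 5·(1/10) = 1/2.
≈ 0.500

0.500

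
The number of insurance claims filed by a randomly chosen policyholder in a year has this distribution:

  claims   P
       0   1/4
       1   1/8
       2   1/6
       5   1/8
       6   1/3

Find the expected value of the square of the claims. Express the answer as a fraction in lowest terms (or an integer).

E[X²] = (1/4)·0 + (1/8)·1 + (1/6)·4 + (1/8)·25 + (1/3)·36
     = 191/12

191/12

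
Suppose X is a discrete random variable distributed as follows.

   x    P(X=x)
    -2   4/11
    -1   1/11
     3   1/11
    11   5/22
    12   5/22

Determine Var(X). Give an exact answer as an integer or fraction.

19685/484

E[X] = (4/11)·(-2) + (1/11)·(-1) + (1/11)·3 + (5/22)·11 + (5/22)·12 = 103/22
E[X²] = (4/11)·4 + (1/11)·1 + (1/11)·9 + (5/22)·121 + (5/22)·144 = 1377/22
Var(X) = 1377/22 − (103/22)² = 19685/484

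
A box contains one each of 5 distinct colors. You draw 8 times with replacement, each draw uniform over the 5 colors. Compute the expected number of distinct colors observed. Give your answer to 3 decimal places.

Let Xⱼ=1 if type j appears at least once. P(Xⱼ=1) = 1 − ((5−1)/5)^8 = 325089/390625.
E[#distinct] = 5·325089/390625 = 325089/78125.
≈ 4.161

4.161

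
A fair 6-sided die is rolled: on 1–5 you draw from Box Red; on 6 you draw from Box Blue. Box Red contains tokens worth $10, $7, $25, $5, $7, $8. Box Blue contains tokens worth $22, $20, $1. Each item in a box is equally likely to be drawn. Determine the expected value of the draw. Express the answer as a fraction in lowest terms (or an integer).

E[X | Box Red] = (10 + 7 + 25 + 5 + 7 + 8)/6 = 31/3
E[X | Box Blue] = (22 + 20 + 1)/3 = 43/3
E[X] = (5/6)·31/3 + (1/6)·43/3 = 11

$11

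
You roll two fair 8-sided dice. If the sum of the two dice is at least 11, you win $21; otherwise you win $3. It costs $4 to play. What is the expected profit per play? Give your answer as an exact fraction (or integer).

E[payout] = (43/64)·3 + (21/64)·21 = 285/32
Expected profit = 285/32 − 4 = 157/32

157/32 dollars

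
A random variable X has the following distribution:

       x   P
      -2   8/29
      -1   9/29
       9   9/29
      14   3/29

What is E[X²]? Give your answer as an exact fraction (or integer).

1358/29

E[X²] = (8/29)·4 + (9/29)·1 + (9/29)·81 + (3/29)·196
     = 1358/29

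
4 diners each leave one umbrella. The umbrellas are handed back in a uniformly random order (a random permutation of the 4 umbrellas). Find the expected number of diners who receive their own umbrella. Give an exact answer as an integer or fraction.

Let Xᵢ = 1 if person i gets their own umbrella. For each i, P(Xᵢ=1) = 1/4.
By linearity of expectation, E[X₁+…+X_4] = 4·(1/4) = 1.

1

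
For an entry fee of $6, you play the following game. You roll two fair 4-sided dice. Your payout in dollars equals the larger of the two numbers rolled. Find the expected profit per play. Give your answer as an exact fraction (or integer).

-23/8 dollars

Distribution of the larger of the two numbers rolled: 1 w.p. 1/16, 2 w.p. 3/16, 3 w.p. 5/16, 4 w.p. 7/16
E[payout] = (1/16)·1 + (3/16)·2 + (5/16)·3 + (7/16)·4 = 25/8
Expected profit = 25/8 − 6 = -23/8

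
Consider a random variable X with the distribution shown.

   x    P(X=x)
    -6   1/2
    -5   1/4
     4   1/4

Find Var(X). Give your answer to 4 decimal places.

E[X] = (1/2)·(-6) + (1/4)·(-5) + (1/4)·4 = -13/4
E[X²] = (1/2)·36 + (1/4)·25 + (1/4)·16 = 113/4
Var(X) = 113/4 − (-13/4)² = 283/16 ≈ 17.6875

17.6875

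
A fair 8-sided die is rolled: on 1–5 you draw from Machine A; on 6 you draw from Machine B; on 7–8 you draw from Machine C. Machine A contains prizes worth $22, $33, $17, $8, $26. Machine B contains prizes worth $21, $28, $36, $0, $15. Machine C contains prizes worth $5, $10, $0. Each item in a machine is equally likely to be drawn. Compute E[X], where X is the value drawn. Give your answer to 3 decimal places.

$17.000

E[X | Machine A] = (22 + 33 + 17 + 8 + 26)/5 = 106/5
E[X | Machine B] = (21 + 28 + 36 + 0 + 15)/5 = 20
E[X | Machine C] = (5 + 10 + 0)/3 = 5
E[X] = (5/8)·106/5 + (1/8)·20 + (1/4)·5 = 17 ≈ 17.000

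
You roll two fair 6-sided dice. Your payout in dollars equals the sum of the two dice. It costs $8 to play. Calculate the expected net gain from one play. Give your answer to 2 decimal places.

Distribution of the sum of the two dice: 2 w.p. 1/36, 3 w.p. 1/18, 4 w.p. 1/12, 5 w.p. 1/9, 6 w.p. 5/36, 7 w.p. 1/6, …
E[payout] = (1/36)·2 + (1/18)·3 + (1/12)·4 + (1/9)·5 + (5/36)·6 + (1/6)·7 + (5/36)·8 + (1/9)·9 + (1/12)·10 + (1/18)·11 + (1/36)·12 = 7
Expected profit = 7 − 8 = -1 ≈ -$1.00

-$1.00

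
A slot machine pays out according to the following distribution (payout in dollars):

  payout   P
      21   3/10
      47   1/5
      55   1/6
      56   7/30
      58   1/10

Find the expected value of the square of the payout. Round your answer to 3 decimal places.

E[X²] = (3/10)·441 + (1/5)·2209 + (1/6)·3025 + (7/30)·3136 + (1/10)·3364
     = 10732/5 ≈ 2146.400

2146.400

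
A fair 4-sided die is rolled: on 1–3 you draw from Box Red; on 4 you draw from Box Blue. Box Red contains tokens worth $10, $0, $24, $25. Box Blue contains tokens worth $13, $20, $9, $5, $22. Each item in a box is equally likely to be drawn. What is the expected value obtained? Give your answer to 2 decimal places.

$14.51

E[X | Box Red] = (10 + 0 + 24 + 25)/4 = 59/4
E[X | Box Blue] = (13 + 20 + 9 + 5 + 22)/5 = 69/5
E[X] = (3/4)·59/4 + (1/4)·69/5 = 1161/80 ≈ 14.51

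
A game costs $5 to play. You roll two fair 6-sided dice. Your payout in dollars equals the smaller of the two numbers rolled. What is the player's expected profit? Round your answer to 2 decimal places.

-$2.47

Distribution of the smaller of the two numbers rolled: 1 w.p. 11/36, 2 w.p. 1/4, 3 w.p. 7/36, 4 w.p. 5/36, 5 w.p. 1/12, 6 w.p. 1/36
E[payout] = (11/36)·1 + (1/4)·2 + (7/36)·3 + (5/36)·4 + (1/12)·5 + (1/36)·6 = 91/36
Expected profit = 91/36 − 5 = -89/36 ≈ -$2.47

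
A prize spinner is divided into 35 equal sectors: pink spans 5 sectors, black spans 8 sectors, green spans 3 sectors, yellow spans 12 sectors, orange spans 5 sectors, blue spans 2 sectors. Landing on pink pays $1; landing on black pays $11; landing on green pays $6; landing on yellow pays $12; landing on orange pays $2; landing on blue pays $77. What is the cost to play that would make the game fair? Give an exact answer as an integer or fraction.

419/35 dollars

E[payout] = (5/35)·1 + (8/35)·11 + (3/35)·6 + (12/35)·12 + (5/35)·2 + (2/35)·77 = 419/35
Fair fee = E[payout] = 419/35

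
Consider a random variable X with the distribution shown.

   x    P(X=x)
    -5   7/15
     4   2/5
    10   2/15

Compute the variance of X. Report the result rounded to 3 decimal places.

E[X] = (7/15)·(-5) + (2/5)·4 + (2/15)·10 = 3/5
E[X²] = (7/15)·25 + (2/5)·16 + (2/15)·100 = 157/5
Var(X) = 157/5 − (3/5)² = 776/25 ≈ 31.040

31.040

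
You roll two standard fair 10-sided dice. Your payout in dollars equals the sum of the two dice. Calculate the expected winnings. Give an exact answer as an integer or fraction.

Distribution of the sum of the two dice: 2 w.p. 1/100, 3 w.p. 1/50, 4 w.p. 3/100, 5 w.p. 1/25, 6 w.p. 1/20, 7 w.p. 3/50, …
E[payout] = (1/100)·2 + (1/50)·3 + (3/100)·4 + (1/25)·5 + (1/20)·6 + (3/50)·7 + (7/100)·8 + (2/25)·9 + (9/100)·10 + (1/10)·11 + (9/100)·12 + (2/25)·13 + (7/100)·14 + (3/50)·15 + (1/20)·16 + (1/25)·17 + (3/100)·18 + (1/50)·19 + (1/100)·20 = 11

$11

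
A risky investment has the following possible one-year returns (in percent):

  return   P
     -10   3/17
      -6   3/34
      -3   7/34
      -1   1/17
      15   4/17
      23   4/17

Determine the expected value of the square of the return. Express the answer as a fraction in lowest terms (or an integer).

E[X²] = (3/17)·100 + (3/34)·36 + (7/34)·9 + (1/17)·1 + (4/17)·225 + (4/17)·529
     = 6805/34

6805/34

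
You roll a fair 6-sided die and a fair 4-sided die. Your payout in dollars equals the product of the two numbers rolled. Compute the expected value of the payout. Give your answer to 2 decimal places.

$8.75

Distribution of the product of the two numbers rolled: 1 w.p. 1/24, 2 w.p. 1/12, 3 w.p. 1/12, 4 w.p. 1/8, 5 w.p. 1/24, 6 w.p. 1/8, …
E[payout] = (1/24)·1 + (1/12)·2 + (1/12)·3 + (1/8)·4 + (1/24)·5 + (1/8)·6 + (1/12)·8 + (1/24)·9 + (1/24)·10 + (1/8)·12 + (1/24)·15 + (1/24)·16 + (1/24)·18 + (1/24)·20 + (1/24)·24 = 35/4
≈ $8.75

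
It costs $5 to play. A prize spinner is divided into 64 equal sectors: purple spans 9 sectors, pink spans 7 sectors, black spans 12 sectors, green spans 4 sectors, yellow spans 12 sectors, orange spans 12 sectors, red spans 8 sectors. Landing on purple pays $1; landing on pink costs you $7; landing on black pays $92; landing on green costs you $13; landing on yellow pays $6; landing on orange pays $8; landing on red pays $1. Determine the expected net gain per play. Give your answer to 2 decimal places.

$13.56

E[payout] = (9/64)·1 + (7/64)·(-7) + (12/64)·92 + (4/64)·(-13) + (12/64)·6 + (12/64)·8 + (8/64)·1 = 297/16
Expected profit = 297/16 − 5 = 217/16 ≈ $13.56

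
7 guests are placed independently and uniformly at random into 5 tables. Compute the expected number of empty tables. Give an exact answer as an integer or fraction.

16384/15625

Let Xⱼ=1 if table j is empty. P(Xⱼ=1) = ((5-1)/5)^7 = 16384/78125.
By linearity, E[#empty] = 5·16384/78125 = 16384/15625.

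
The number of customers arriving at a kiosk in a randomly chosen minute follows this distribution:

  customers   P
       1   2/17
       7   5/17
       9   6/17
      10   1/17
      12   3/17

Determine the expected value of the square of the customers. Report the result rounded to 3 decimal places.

E[X²] = (2/17)·1 + (5/17)·49 + (6/17)·81 + (1/17)·100 + (3/17)·144
     = 1265/17 ≈ 74.412

74.412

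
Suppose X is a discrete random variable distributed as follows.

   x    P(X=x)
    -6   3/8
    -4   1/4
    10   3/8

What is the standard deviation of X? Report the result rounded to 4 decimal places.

7.3993

E[X] = 1/2, E[X²] = 55
Var(X) = E[X²] − (E[X])² = 55 − 1/4 = 219/4
SD(X) = √(219/4) ≈ 7.3993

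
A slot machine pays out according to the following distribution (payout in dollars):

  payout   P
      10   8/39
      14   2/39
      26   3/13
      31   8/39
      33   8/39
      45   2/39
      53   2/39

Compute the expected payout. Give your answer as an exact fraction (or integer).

E[X] = (8/39)·10 + (2/39)·14 + (3/13)·26 + (8/39)·31 + (8/39)·33 + (2/39)·45 + (2/39)·53
     = 350/13

350/13 dollars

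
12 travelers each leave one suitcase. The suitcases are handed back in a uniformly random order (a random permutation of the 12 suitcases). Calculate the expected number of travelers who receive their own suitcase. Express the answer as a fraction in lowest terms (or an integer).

1

Let Xᵢ = 1 if person i gets their own suitcase. For each i, P(Xᵢ=1) = 1/12.
By linearity of expectation, E[X₁+…+X_12] = 12·(1/12) = 1.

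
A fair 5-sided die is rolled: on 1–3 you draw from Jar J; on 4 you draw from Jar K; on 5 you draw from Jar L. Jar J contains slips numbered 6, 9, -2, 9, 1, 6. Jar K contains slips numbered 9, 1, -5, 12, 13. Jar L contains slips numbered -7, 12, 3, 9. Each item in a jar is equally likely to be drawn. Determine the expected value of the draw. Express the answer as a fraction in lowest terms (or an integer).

99/20

E[X | Jar J] = (6 + 9 − 2 + 9 + 1 + 6)/6 = 29/6
E[X | Jar K] = (9 + 1 − 5 + 12 + 13)/5 = 6
E[X | Jar L] = (-7 + 12 + 3 + 9)/4 = 17/4
E[X] = (3/5)·29/6 + (1/5)·6 + (1/5)·17/4 = 99/20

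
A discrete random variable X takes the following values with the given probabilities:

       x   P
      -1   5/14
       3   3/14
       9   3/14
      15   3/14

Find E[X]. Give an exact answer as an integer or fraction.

E[X] = (5/14)·(-1) + (3/14)·3 + (3/14)·9 + (3/14)·15
     = 38/7

38/7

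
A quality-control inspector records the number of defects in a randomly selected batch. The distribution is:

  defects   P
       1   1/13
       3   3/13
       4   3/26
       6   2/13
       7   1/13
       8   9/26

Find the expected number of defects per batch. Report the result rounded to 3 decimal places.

E[X] = (1/13)·1 + (3/13)·3 + (3/26)·4 + (2/13)·6 + (1/13)·7 + (9/26)·8
     = 71/13 ≈ 5.462

5.462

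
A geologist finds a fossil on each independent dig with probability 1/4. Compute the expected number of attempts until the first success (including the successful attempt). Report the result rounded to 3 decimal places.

For a geometric distribution, E[trials] = 1/p = 1/(1/4) = 4.
≈ 4.000

4.000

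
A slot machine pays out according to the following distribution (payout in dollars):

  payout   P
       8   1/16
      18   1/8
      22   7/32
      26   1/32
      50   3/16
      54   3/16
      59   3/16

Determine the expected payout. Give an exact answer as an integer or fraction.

623/16 dollars

E[X] = (1/16)·8 + (1/8)·18 + (7/32)·22 + (1/32)·26 + (3/16)·50 + (3/16)·54 + (3/16)·59
     = 623/16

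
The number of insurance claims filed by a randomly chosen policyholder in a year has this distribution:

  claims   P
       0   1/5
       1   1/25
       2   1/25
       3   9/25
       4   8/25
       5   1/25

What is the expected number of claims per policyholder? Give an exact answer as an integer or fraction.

E[X] = (1/5)·0 + (1/25)·1 + (1/25)·2 + (9/25)·3 + (8/25)·4 + (1/25)·5
     = 67/25

67/25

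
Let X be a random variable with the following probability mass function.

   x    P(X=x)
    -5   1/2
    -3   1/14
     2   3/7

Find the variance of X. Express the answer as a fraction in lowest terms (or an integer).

E[X] = (1/2)·(-5) + (1/14)·(-3) + (3/7)·2 = -13/7
E[X²] = (1/2)·25 + (1/14)·9 + (3/7)·4 = 104/7
Var(X) = 104/7 − (-13/7)² = 559/49

559/49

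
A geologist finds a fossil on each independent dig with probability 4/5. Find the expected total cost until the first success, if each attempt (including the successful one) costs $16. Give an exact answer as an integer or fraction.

E[#attempts] = 1/p = 5/4; E[cost] = 16·5/4 = 20.

$20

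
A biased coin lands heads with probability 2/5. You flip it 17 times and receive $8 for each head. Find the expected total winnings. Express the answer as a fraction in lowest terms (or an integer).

272/5 dollars

E[#heads] = 17·2/5 = 34/5 (linearity over flips).
E[winnings] = 8·34/5 = 272/5.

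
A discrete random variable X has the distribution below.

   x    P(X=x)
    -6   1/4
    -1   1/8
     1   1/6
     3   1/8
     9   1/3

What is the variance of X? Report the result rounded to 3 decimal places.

33.743

E[X] = (1/4)·(-6) + (1/8)·(-1) + (1/6)·1 + (1/8)·3 + (1/3)·9 = 23/12
E[X²] = (1/4)·36 + (1/8)·1 + (1/6)·1 + (1/8)·9 + (1/3)·81 = 449/12
Var(X) = 449/12 − (23/12)² = 4859/144 ≈ 33.743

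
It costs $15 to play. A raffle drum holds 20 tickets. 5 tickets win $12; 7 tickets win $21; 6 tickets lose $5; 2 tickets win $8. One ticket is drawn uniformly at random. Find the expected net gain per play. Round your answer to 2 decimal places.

E[payout] = (5/20)·12 + (7/20)·21 + (6/20)·(-5) + (2/20)·8 = 193/20
Expected profit = 193/20 − 15 = -107/20 ≈ -$5.35

-$5.35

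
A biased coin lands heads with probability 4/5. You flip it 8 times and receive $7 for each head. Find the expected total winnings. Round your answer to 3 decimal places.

$44.800

E[#heads] = 8·4/5 = 32/5 (linearity over flips).
E[winnings] = 7·32/5 = 224/5.
≈ 44.800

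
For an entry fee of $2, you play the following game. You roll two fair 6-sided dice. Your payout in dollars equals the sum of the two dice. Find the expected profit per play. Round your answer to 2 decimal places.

$5.00

Distribution of the sum of the two dice: 2 w.p. 1/36, 3 w.p. 1/18, 4 w.p. 1/12, 5 w.p. 1/9, 6 w.p. 5/36, 7 w.p. 1/6, …
E[payout] = (1/36)·2 + (1/18)·3 + (1/12)·4 + (1/9)·5 + (5/36)·6 + (1/6)·7 + (5/36)·8 + (1/9)·9 + (1/12)·10 + (1/18)·11 + (1/36)·12 = 7
Expected profit = 7 − 2 = 5 ≈ $5.00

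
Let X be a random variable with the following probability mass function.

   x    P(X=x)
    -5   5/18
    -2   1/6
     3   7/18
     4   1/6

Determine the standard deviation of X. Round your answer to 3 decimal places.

3.710

E[X] = 1/9, E[X²] = 124/9
Var(X) = E[X²] − (E[X])² = 124/9 − 1/81 = 1115/81
SD(X) = √(1115/81) ≈ 3.710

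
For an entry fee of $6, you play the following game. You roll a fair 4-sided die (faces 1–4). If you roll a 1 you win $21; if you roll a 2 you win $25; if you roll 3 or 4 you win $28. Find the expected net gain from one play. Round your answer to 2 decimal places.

$19.50

E[payout] = (1/4)·21 + (1/4)·25 + (1/2)·28 = 51/2
Expected profit = 51/2 − 6 = 39/2 ≈ $19.50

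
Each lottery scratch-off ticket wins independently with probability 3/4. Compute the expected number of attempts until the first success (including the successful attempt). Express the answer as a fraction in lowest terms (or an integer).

For a geometric distribution, E[trials] = 1/p = 1/(3/4) = 4/3.

4/3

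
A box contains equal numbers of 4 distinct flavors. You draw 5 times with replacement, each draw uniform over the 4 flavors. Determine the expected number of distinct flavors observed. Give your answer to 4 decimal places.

Let Xⱼ=1 if type j appears at least once. P(Xⱼ=1) = 1 − ((4−1)/4)^5 = 781/1024.
E[#distinct] = 4·781/1024 = 781/256.
≈ 3.0508

3.0508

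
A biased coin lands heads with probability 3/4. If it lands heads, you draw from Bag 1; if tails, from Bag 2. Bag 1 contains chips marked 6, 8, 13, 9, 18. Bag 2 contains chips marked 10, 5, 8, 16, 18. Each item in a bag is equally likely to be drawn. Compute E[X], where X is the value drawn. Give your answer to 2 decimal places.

E[X | Bag 1] = (6 + 8 + 13 + 9 + 18)/5 = 54/5
E[X | Bag 2] = (10 + 5 + 8 + 16 + 18)/5 = 57/5
E[X] = (3/4)·54/5 + (1/4)·57/5 = 219/20 ≈ 10.95

10.95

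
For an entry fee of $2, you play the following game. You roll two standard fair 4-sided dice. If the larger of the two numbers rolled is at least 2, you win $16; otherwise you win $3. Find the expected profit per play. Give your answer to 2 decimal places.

$13.19

E[payout] = (1/16)·3 + (15/16)·16 = 243/16
Expected profit = 243/16 − 2 = 211/16 ≈ $13.19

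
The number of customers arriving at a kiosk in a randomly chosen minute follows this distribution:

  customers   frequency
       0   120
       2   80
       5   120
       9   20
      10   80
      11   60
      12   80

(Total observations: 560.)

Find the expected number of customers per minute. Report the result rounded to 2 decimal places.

6.00

Total = 560, so P(customers=0) = 120/560, etc.
E[X] = (3/14)·0 + (1/7)·2 + (3/14)·5 + (1/28)·9 + (1/7)·10 + (3/28)·11 + (1/7)·12
     = 6 ≈ 6.00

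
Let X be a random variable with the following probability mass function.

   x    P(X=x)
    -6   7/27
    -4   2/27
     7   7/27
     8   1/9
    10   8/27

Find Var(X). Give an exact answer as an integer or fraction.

E[X] = (7/27)·(-6) + (2/27)·(-4) + (7/27)·7 + (1/9)·8 + (8/27)·10 = 103/27
E[X²] = (7/27)·36 + (2/27)·16 + (7/27)·49 + (1/9)·64 + (8/27)·100 = 1619/27
Var(X) = 1619/27 − (103/27)² = 33104/729

33104/729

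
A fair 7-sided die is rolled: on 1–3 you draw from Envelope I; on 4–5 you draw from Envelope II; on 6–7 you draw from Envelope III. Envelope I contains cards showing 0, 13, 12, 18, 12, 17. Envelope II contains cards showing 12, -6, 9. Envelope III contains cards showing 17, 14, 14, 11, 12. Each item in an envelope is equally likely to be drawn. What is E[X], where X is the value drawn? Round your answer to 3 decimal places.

E[X | Envelope I] = (0 + 13 + 12 + 18 + 12 + 17)/6 = 12
E[X | Envelope II] = (12 − 6 + 9)/3 = 5
E[X | Envelope III] = (17 + 14 + 14 + 11 + 12)/5 = 68/5
E[X] = (3/7)·12 + (2/7)·5 + (2/7)·68/5 = 366/35 ≈ 10.457

10.457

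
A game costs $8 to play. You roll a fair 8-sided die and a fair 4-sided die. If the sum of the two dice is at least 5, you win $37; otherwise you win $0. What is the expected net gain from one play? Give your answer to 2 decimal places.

$22.06

E[payout] = (3/16)·0 + (13/16)·37 = 481/16
Expected profit = 481/16 − 8 = 353/16 ≈ $22.06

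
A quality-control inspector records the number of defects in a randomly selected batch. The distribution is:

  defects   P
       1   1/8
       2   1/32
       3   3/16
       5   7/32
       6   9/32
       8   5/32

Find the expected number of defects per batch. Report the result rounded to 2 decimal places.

E[X] = (1/8)·1 + (1/32)·2 + (3/16)·3 + (7/32)·5 + (9/32)·6 + (5/32)·8
     = 153/32 ≈ 4.78

4.78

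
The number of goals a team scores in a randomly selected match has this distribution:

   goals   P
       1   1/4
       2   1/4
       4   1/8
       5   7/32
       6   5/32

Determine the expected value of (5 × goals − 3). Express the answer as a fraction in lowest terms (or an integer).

429/32

E[5x-3] = (1/4)·2 + (1/4)·7 + (1/8)·17 + (7/32)·22 + (5/32)·27
     = 429/32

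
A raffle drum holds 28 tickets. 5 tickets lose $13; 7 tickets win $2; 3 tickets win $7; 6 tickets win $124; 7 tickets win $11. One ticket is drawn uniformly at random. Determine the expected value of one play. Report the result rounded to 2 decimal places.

E[payout] = (5/28)·(-13) + (7/28)·2 + (3/28)·7 + (6/28)·124 + (7/28)·11 = 113/4
≈ $28.25

$28.25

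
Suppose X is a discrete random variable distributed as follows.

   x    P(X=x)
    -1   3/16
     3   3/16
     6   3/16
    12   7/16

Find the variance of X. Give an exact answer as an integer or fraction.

E[X] = (3/16)·(-1) + (3/16)·3 + (3/16)·6 + (7/16)·12 = 27/4
E[X²] = (3/16)·1 + (3/16)·9 + (3/16)·36 + (7/16)·144 = 573/8
Var(X) = 573/8 − (27/4)² = 417/16

417/16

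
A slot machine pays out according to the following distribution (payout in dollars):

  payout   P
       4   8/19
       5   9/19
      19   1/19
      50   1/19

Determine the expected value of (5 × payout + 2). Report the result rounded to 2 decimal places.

40.42

E[5x+2] = (8/19)·22 + (9/19)·27 + (1/19)·97 + (1/19)·252
     = 768/19 ≈ 40.42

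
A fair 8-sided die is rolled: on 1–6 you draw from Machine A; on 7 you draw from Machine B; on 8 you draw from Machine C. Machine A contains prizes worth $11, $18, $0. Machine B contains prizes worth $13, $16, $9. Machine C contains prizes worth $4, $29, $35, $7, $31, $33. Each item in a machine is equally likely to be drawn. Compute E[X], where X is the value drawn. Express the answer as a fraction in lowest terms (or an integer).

E[X | Machine A] = (11 + 18 + 0)/3 = 29/3
E[X | Machine B] = (13 + 16 + 9)/3 = 38/3
E[X | Machine C] = (4 + 29 + 35 + 7 + 31 + 33)/6 = 139/6
E[X] = (3/4)·29/3 + (1/8)·38/3 + (1/8)·139/6 = 563/48

563/48 dollars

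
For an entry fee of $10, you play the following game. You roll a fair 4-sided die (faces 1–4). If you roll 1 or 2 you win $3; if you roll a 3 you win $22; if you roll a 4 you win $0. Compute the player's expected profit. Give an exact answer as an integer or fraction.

-$3

E[payout] = (1/4)·0 + (1/2)·3 + (1/4)·22 = 7
Expected profit = 7 − 10 = -3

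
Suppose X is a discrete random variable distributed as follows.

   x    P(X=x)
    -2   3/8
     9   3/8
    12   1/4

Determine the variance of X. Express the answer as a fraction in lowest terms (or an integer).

E[X] = (3/8)·(-2) + (3/8)·9 + (1/4)·12 = 45/8
E[X²] = (3/8)·4 + (3/8)·81 + (1/4)·144 = 543/8
Var(X) = 543/8 − (45/8)² = 2319/64

2319/64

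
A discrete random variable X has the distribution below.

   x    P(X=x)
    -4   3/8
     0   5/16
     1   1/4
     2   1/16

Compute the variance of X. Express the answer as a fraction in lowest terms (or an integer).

E[X] = (3/8)·(-4) + (5/16)·0 + (1/4)·1 + (1/16)·2 = -9/8
E[X²] = (3/8)·16 + (5/16)·0 + (1/4)·1 + (1/16)·4 = 13/2
Var(X) = 13/2 − (-9/8)² = 335/64

335/64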